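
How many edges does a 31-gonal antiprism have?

124

An antiprism on an n-gon has two n-gon caps and 2n triangles: V = 2·31 = 62, E = 4·31 = 124, F = 2·31 + 2 = 64.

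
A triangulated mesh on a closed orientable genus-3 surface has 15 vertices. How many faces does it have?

38

χ = 2 − 2·3 = -4, and every face is a triangle so 3F = 2E.
V − E + F = -4 with E = 3F/2 gives 15 − (3/2 − 1)·F = -4, so F = 38 and E = 57.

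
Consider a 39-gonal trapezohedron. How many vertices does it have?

80

The n-trapezohedron (dual of the n-antiprism) has V = 2·39 + 2 = 80, E = 4·39 = 156, F = 2·39 = 78.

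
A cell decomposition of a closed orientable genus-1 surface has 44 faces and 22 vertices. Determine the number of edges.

For a closed orientable surface of genus 1, χ = 2 − 2·1 = 0.
E = V + F − (0) = 22 + 44 − (0) = 66.

66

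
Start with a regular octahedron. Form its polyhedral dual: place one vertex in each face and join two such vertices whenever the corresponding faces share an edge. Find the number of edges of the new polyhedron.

The base solid has V = 6, E = 12, F = 8.
The dual swaps V and F and preserves E: V′ = F = 8, E′ = E = 12, F′ = V = 6.

12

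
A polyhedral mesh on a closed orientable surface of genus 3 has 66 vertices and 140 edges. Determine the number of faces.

70

For a closed orientable surface of genus 3, χ = 2 − 2·3 = -4.
F = -4 − V + E = -4 − 66 + 140 = 70.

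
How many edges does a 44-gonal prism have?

132

A prism on an n-gon has two n-gon bases and n rectangular sides: V = 2·44 = 88, E = 3·44 = 132, F = 44 + 2 = 46.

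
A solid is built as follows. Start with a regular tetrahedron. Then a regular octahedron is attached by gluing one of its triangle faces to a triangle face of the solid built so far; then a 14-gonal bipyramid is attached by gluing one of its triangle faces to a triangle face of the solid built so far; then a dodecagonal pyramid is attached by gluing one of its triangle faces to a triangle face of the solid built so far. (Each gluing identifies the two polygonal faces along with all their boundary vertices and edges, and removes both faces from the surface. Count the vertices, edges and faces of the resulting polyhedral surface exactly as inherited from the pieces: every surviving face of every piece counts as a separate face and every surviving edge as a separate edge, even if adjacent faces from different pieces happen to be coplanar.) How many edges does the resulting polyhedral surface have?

75

A regular tetrahedron: V=4, E=6, F=4.
Attach a regular octahedron (V=6, E=12, F=8) along a 3-gon: merge 3 vertices and 3 edges, delete both glued faces → V=7, E=15, F=10.
Attach a 14-gonal bipyramid (V=16, E=42, F=28) along a 3-gon: merge 3 vertices and 3 edges, delete both glued faces → V=20, E=54, F=36.
Attach a dodecagonal pyramid (V=13, E=24, F=13) along a 3-gon: merge 3 vertices and 3 edges, delete both glued faces → V=30, E=75, F=47.
Check: V − E + F = 30 − 75 + 47 = 2.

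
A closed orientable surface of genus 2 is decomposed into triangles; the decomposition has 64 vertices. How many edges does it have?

198

χ = 2 − 2·2 = -2, and every face is a triangle so 3F = 2E.
V − E + F = -2 with E = 3F/2 gives 64 − (3/2 − 1)·F = -2, so F = 132 and E = 198.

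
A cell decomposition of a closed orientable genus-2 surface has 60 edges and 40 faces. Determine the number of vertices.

18

For a closed orientable surface of genus 2, χ = 2 − 2·2 = -2.
V = -2 + E − F = -2 + 60 − 40 = 18.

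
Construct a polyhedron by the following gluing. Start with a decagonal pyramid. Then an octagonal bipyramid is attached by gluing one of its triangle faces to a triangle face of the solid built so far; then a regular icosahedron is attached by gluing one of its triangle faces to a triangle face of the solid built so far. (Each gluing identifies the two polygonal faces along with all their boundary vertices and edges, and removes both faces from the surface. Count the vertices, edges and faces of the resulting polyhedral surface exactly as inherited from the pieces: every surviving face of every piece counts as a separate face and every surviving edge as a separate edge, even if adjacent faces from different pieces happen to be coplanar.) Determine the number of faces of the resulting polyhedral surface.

A decagonal pyramid: V=11, E=20, F=11.
Attach an octagonal bipyramid (V=10, E=24, F=16) along a 3-gon: merge 3 vertices and 3 edges, delete both glued faces → V=18, E=41, F=25.
Attach a regular icosahedron (V=12, E=30, F=20) along a 3-gon: merge 3 vertices and 3 edges, delete both glued faces → V=27, E=68, F=43.
Check: V − E + F = 27 − 68 + 43 = 2.

43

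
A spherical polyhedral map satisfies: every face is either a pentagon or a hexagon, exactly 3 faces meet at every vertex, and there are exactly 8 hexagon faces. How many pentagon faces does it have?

12

Let x be the number of pentagons; then F = 8 + x.
Edge–face incidences: 2E = 6·8 + 5·x = 48 + 5x.
Every vertex has degree 3, so 3V = 2E.
Euler: V − E + F = 2 ⇒ (2E)/3 − E + (8 + x) = 2.
Multiply by 6: 2·(2E) − 3·(2E) + 6·(8 + x) = 12, i.e. 48 + 6x − (48 + 5x) = 12.
Collecting terms: x = 12.
Then 2E = 48 + 5·12 = 108, so E = 54, V = 2E/3 = 36, F = 8 + 12 = 20.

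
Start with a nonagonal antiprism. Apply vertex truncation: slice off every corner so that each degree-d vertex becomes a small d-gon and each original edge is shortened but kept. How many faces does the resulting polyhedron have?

The base solid has V = 18, E = 36, F = 20.
Truncation replaces each original edge-end by a new vertex, so V′ = 2E = 72.
Each original edge survives, and each old vertex of degree d contributes d new edges; summing degrees gives Σd = 2E, so E′ = E + 2E = 3E = 108.
Each original face survives and each original vertex becomes one new face: F′ = F + V = 38.

38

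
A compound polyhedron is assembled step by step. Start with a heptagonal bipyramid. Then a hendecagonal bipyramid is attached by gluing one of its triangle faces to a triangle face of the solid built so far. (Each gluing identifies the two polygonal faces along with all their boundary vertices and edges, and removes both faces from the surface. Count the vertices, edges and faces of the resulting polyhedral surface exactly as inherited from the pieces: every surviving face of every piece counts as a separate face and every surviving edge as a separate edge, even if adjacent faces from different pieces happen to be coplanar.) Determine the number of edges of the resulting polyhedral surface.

51

A heptagonal bipyramid: V=9, E=21, F=14.
Attach a hendecagonal bipyramid (V=13, E=33, F=22) along a 3-gon: merge 3 vertices and 3 edges, delete both glued faces → V=19, E=51, F=34.
Check: V − E + F = 19 − 51 + 34 = 2.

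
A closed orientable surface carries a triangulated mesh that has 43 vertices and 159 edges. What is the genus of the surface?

Every face is a triangle and each edge borders two faces, so 3F = 2·159, giving F = 106.
χ = V − E + F = 43 − 159 + 106 = -10.
For a closed orientable surface χ = 2 − 2g, so g = (2 − (-10))/2 = 6.

6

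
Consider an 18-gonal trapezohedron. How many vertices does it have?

38

The n-trapezohedron (dual of the n-antiprism) has V = 2·18 + 2 = 38, E = 4·18 = 72, F = 2·18 = 36.
Check: V − E + F = 38 − 72 + 36 = 2.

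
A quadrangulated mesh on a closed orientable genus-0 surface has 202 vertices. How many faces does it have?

χ = 2 − 2·0 = 2, and every face is a square so 4F = 2E.
V − E + F = 2 with E = 4F/2 gives 202 − (4/2 − 1)·F = 2, so F = 200 and E = 400.

200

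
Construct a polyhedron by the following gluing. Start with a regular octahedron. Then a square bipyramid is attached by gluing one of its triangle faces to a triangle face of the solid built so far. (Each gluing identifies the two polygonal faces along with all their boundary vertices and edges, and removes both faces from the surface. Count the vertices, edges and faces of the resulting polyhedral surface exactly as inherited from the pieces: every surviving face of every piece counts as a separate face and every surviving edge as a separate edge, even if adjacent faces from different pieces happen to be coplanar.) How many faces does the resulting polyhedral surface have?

A regular octahedron: V=6, E=12, F=8.
Attach a square bipyramid (V=6, E=12, F=8) along a 3-gon: merge 3 vertices and 3 edges, delete both glued faces → V=9, E=21, F=14.
Check: V − E + F = 9 − 21 + 14 = 2.

14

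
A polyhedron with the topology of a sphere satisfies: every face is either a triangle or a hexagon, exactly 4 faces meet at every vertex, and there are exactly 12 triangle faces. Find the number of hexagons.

Let x be the number of hexagons; then F = 12 + x.
Edge–face incidences: 2E = 3·12 + 6·x = 36 + 6x.
Every vertex has degree 4, so 4V = 2E.
Euler: V − E + F = 2 ⇒ (2E)/4 − E + (12 + x) = 2.
Multiply by 8: 2·(2E) − 4·(2E) + 8·(12 + x) = 16, i.e. 96 + 8x − 2·(36 + 6x) = 16.
Collecting terms: −4x + 24 = 16, so −4x = −8, so x = 2.
Then 2E = 36 + 6·2 = 48, so E = 24, V = 2E/4 = 12, F = 12 + 2 = 14.

2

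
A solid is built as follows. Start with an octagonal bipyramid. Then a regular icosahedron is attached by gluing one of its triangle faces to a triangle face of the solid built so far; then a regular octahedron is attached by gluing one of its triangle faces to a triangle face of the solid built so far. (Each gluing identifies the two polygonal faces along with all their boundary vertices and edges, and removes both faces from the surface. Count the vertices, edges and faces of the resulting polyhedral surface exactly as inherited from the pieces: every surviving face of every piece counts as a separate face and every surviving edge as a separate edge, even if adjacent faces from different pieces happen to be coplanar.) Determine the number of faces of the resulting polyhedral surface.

40

An octagonal bipyramid: V=10, E=24, F=16.
Attach a regular icosahedron (V=12, E=30, F=20) along a 3-gon: merge 3 vertices and 3 edges, delete both glued faces → V=19, E=51, F=34.
Attach a regular octahedron (V=6, E=12, F=8) along a 3-gon: merge 3 vertices and 3 edges, delete both glued faces → V=22, E=60, F=40.
Check: V − E + F = 22 − 60 + 40 = 2.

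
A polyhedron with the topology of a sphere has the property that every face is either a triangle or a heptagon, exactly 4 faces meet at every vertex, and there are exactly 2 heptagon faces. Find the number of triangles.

14

Let x be the number of triangles; then F = 2 + x.
Edge–face incidences: 2E = 7·2 + 3·x = 14 + 3x.
Every vertex has degree 4, so 4V = 2E.
Euler: V − E + F = 2 ⇒ (2E)/4 − E + (2 + x) = 2.
Multiply by 8: 2·(2E) − 4·(2E) + 8·(2 + x) = 16, i.e. 16 + 8x − 2·(14 + 3x) = 16.
Collecting terms: 2x − 12 = 16, so 2x = 28, so x = 14.
Then 2E = 14 + 3·14 = 56, so E = 28, V = 2E/4 = 14, F = 2 + 14 = 16.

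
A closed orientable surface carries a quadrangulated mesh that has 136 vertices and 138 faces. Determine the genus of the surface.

Every face is a square, so 2E = 4·138 = 552, giving E = 276.
χ = V − E + F = 136 − 276 + 138 = -2.
For a closed orientable surface χ = 2 − 2g, so g = (2 − (-2))/2 = 2.

2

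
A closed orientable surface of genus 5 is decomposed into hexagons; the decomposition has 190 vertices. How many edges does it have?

297

χ = 2 − 2·5 = -8, and every face is a hexagon so 6F = 2E.
V − E + F = -8 with E = 6F/2 gives 190 − (6/2 − 1)·F = -8, so F = 99 and E = 297.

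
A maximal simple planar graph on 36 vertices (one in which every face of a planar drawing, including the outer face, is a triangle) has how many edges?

102

In a plane triangulation 3F = 2E and V − E + F = 2, so E = 3V − 6 = 3·36 − 6 = 102.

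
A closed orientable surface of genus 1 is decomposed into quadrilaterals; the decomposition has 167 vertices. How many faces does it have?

χ = 2 − 2·1 = 0, and every face is a square so 4F = 2E.
V − E + F = 0 with E = 4F/2 gives 167 − (4/2 − 1)·F = 0, so F = 167 and E = 334.

167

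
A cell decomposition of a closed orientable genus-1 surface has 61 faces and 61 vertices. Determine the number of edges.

122

For a closed orientable surface of genus 1, χ = 2 − 2·1 = 0.
E = V + F − (0) = 61 + 61 − (0) = 122.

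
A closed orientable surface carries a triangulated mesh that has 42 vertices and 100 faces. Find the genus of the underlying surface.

5

Every face is a triangle, so 2E = 3·100 = 300, giving E = 150.
χ = V − E + F = 42 − 150 + 100 = -8.
For a closed orientable surface χ = 2 − 2g, so g = (2 − (-8))/2 = 5.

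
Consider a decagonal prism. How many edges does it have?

A prism on an n-gon has two n-gon bases and n rectangular sides: V = 2·10 = 20, E = 3·10 = 30, F = 10 + 2 = 12.

30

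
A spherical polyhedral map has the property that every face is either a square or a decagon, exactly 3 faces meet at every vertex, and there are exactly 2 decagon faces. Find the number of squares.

10

Let x be the number of squares; then F = 2 + x.
Edge–face incidences: 2E = 10·2 + 4·x = 20 + 4x.
Every vertex has degree 3, so 3V = 2E.
Euler: V − E + F = 2 ⇒ (2E)/3 − E + (2 + x) = 2.
Multiply by 6: 2·(2E) − 3·(2E) + 6·(2 + x) = 12, i.e. 12 + 6x − (20 + 4x) = 12.
Collecting terms: 2x − 8 = 12, so 2x = 20, so x = 10.
Then 2E = 20 + 4·10 = 60, so E = 30, V = 2E/3 = 20, F = 2 + 10 = 12.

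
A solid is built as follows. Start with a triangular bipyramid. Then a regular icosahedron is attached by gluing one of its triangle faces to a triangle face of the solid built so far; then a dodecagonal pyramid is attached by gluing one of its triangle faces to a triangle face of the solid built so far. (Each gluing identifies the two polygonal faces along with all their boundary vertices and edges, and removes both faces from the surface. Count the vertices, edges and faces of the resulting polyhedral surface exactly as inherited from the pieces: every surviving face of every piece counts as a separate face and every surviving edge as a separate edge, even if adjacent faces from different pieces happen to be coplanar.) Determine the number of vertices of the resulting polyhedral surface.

24

A triangular bipyramid: V=5, E=9, F=6.
Attach a regular icosahedron (V=12, E=30, F=20) along a 3-gon: merge 3 vertices and 3 edges, delete both glued faces → V=14, E=36, F=24.
Attach a dodecagonal pyramid (V=13, E=24, F=13) along a 3-gon: merge 3 vertices and 3 edges, delete both glued faces → V=24, E=57, F=35.
Check: V − E + F = 24 − 57 + 35 = 2.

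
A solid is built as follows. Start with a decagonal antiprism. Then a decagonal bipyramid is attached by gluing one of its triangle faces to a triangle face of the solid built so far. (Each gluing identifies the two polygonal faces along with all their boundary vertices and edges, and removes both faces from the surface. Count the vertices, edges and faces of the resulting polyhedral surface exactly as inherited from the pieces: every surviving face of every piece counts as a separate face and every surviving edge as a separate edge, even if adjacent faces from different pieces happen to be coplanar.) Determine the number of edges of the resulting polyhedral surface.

67

A decagonal antiprism: V=20, E=40, F=22.
Attach a decagonal bipyramid (V=12, E=30, F=20) along a 3-gon: merge 3 vertices and 3 edges, delete both glued faces → V=29, E=67, F=40.
Check: V − E + F = 29 − 67 + 40 = 2.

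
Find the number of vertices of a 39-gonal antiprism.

78

An antiprism on an n-gon has two n-gon caps and 2n triangles: V = 2·39 = 78, E = 4·39 = 156, F = 2·39 + 2 = 80.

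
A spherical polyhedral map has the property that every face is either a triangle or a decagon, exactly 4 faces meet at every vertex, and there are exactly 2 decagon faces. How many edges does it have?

Let x be the number of triangles; then F = 2 + x.
Edge–face incidences: 2E = 10·2 + 3·x = 20 + 3x.
Every vertex has degree 4, so 4V = 2E.
Euler: V − E + F = 2 ⇒ (2E)/4 − E + (2 + x) = 2.
Multiply by 8: 2·(2E) − 4·(2E) + 8·(2 + x) = 16, i.e. 16 + 8x − 2·(20 + 3x) = 16.
Collecting terms: 2x − 24 = 16, so 2x = 40, so x = 20.
Then 2E = 20 + 3·20 = 80, so E = 40, V = 2E/4 = 20, F = 2 + 20 = 22.

40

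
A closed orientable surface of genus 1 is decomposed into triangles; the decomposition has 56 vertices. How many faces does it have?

χ = 2 − 2·1 = 0, and every face is a triangle so 3F = 2E.
V − E + F = 0 with E = 3F/2 gives 56 − (3/2 − 1)·F = 0, so F = 112 and E = 168.

112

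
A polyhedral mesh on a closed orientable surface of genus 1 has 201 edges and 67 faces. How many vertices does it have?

134

For a closed orientable surface of genus 1, χ = 2 − 2·1 = 0.
V = 0 + E − F = 0 + 201 − 67 = 134.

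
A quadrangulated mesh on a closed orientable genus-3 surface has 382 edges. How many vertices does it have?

187

χ = 2 − 2·3 = -4, and every face is a square so 4F = 2E.
F = 2E/4 = 191. Then V = -4 + E − F = -4 + 382 − 191 = 187.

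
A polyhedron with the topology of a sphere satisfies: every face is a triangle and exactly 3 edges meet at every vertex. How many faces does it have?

Each face has 3 edges and each edge borders two faces, so 2E = 3F.
Each vertex has degree 3, so 3V = 2E and hence V = 3F/3.
Euler: V − E + F = 2 ⇒ (3F/3) − (3F/2) + F = 2.
Multiply by 6: (6 − 9 + 6)F = 12, i.e. 3F = 12.
So F = 4, E = 3·4/2 = 6, V = 3·4/3 = 4.

4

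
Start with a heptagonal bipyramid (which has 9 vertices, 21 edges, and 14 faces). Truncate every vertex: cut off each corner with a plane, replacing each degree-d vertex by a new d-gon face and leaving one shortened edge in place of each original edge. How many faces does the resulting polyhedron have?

Truncation replaces each original edge-end by a new vertex, so V′ = 2E = 42.
Each original edge survives, and each old vertex of degree d contributes d new edges; summing degrees gives Σd = 2E, so E′ = E + 2E = 3E = 63.
Each original face survives and each original vertex becomes one new face: F′ = F + V = 23.

23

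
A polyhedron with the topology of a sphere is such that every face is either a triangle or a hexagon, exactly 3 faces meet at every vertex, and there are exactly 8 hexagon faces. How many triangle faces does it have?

4

Let x be the number of triangles; then F = 8 + x.
Edge–face incidences: 2E = 6·8 + 3·x = 48 + 3x.
Every vertex has degree 3, so 3V = 2E.
Euler: V − E + F = 2 ⇒ (2E)/3 − E + (8 + x) = 2.
Multiply by 6: 2·(2E) − 3·(2E) + 6·(8 + x) = 12, i.e. 48 + 6x − (48 + 3x) = 12.
Collecting terms: 3x = 12, so x = 4.
Then 2E = 48 + 3·4 = 60, so E = 30, V = 2E/3 = 20, F = 8 + 4 = 12.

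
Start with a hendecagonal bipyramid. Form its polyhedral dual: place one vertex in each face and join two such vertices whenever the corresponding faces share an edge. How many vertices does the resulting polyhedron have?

The base solid has V = 13, E = 33, F = 22.
The dual swaps V and F and preserves E: V′ = F = 22, E′ = E = 33, F′ = V = 13.

22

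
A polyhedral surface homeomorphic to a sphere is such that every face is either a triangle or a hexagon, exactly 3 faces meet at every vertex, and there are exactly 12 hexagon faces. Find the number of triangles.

Let x be the number of triangles; then F = 12 + x.
Edge–face incidences: 2E = 6·12 + 3·x = 72 + 3x.
Every vertex has degree 3, so 3V = 2E.
Euler: V − E + F = 2 ⇒ (2E)/3 − E + (12 + x) = 2.
Multiply by 6: 2·(2E) − 3·(2E) + 6·(12 + x) = 12, i.e. 72 + 6x − (72 + 3x) = 12.
Collecting terms: 3x = 12, so x = 4.
Then 2E = 72 + 3·4 = 84, so E = 42, V = 2E/3 = 28, F = 12 + 4 = 16.

4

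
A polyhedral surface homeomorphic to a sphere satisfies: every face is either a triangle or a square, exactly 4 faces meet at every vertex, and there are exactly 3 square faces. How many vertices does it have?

9

Let x be the number of triangles; then F = 3 + x.
Edge–face incidences: 2E = 4·3 + 3·x = 12 + 3x.
Every vertex has degree 4, so 4V = 2E.
Euler: V − E + F = 2 ⇒ (2E)/4 − E + (3 + x) = 2.
Multiply by 8: 2·(2E) − 4·(2E) + 8·(3 + x) = 16, i.e. 24 + 8x − 2·(12 + 3x) = 16.
Collecting terms: 2x = 16, so x = 8.
Then 2E = 12 + 3·8 = 36, so E = 18, V = 2E/4 = 9, F = 3 + 8 = 11.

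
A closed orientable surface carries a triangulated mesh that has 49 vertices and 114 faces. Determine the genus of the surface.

5

Every face is a triangle, so 2E = 3·114 = 342, giving E = 171.
χ = V − E + F = 49 − 171 + 114 = -8.
For a closed orientable surface χ = 2 − 2g, so g = (2 − (-8))/2 = 5.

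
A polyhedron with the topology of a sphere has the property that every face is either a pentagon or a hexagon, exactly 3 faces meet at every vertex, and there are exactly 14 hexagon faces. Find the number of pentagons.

Let x be the number of pentagons; then F = 14 + x.
Edge–face incidences: 2E = 6·14 + 5·x = 84 + 5x.
Every vertex has degree 3, so 3V = 2E.
Euler: V − E + F = 2 ⇒ (2E)/3 − E + (14 + x) = 2.
Multiply by 6: 2·(2E) − 3·(2E) + 6·(14 + x) = 12, i.e. 84 + 6x − (84 + 5x) = 12.
Collecting terms: x = 12.
Then 2E = 84 + 5·12 = 144, so E = 72, V = 2E/3 = 48, F = 14 + 12 = 26.

12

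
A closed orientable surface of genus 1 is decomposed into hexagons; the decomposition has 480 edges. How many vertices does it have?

χ = 2 − 2·1 = 0, and every face is a hexagon so 6F = 2E.
F = 2E/6 = 160. Then V = 0 + E − F = 0 + 480 − 160 = 320.

320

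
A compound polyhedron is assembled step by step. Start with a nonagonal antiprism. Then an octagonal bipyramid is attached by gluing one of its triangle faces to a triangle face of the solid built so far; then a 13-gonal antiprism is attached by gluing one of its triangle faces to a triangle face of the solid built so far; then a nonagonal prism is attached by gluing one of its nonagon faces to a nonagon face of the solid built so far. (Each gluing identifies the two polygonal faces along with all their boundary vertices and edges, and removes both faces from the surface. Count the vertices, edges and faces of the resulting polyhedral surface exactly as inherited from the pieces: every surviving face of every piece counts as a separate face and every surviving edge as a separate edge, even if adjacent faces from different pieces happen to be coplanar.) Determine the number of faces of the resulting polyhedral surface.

A nonagonal antiprism: V=18, E=36, F=20.
Attach an octagonal bipyramid (V=10, E=24, F=16) along a 3-gon: merge 3 vertices and 3 edges, delete both glued faces → V=25, E=57, F=34.
Attach a 13-gonal antiprism (V=26, E=52, F=28) along a 3-gon: merge 3 vertices and 3 edges, delete both glued faces → V=48, E=106, F=60.
Attach a nonagonal prism (V=18, E=27, F=11) along a 9-gon: merge 9 vertices and 9 edges, delete both glued faces → V=57, E=124, F=69.
Check: V − E + F = 57 − 124 + 69 = 2.

69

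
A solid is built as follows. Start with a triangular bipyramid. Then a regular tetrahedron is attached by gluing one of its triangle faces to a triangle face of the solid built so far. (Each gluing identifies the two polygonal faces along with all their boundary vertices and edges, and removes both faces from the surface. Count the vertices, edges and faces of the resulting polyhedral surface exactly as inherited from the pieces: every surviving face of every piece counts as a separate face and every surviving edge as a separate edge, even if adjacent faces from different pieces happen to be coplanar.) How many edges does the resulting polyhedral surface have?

A triangular bipyramid: V=5, E=9, F=6.
Attach a regular tetrahedron (V=4, E=6, F=4) along a 3-gon: merge 3 vertices and 3 edges, delete both glued faces → V=6, E=12, F=8.
Check: V − E + F = 6 − 12 + 8 = 2.

12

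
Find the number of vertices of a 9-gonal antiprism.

An antiprism on an n-gon has two n-gon caps and 2n triangles: V = 2·9 = 18, E = 4·9 = 36, F = 2·9 + 2 = 20.

18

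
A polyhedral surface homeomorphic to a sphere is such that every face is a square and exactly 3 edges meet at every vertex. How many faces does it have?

Each face has 4 edges and each edge borders two faces, so 2E = 4F.
Each vertex has degree 3, so 3V = 2E and hence V = 4F/3.
Euler: V − E + F = 2 ⇒ (4F/3) − (4F/2) + F = 2.
Multiply by 6: (8 − 12 + 6)F = 12, i.e. 2F = 12.
So F = 6, E = 4·6/2 = 12, V = 4·6/3 = 8.

6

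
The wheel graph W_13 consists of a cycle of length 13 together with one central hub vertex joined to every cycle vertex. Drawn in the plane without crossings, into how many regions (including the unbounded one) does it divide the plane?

W_13 has V = 13 + 1 = 14 vertices and E = 2·13 = 26 edges.
By Euler's formula F = 2 − V + E = 2 − 14 + 26 = 14.

14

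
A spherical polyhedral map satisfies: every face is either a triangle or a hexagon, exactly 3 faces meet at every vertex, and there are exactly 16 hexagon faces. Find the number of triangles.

Let x be the number of triangles; then F = 16 + x.
Edge–face incidences: 2E = 6·16 + 3·x = 96 + 3x.
Every vertex has degree 3, so 3V = 2E.
Euler: V − E + F = 2 ⇒ (2E)/3 − E + (16 + x) = 2.
Multiply by 6: 2·(2E) − 3·(2E) + 6·(16 + x) = 12, i.e. 96 + 6x − (96 + 3x) = 12.
Collecting terms: 3x = 12, so x = 4.
Then 2E = 96 + 3·4 = 108, so E = 54, V = 2E/3 = 36, F = 16 + 4 = 20.

4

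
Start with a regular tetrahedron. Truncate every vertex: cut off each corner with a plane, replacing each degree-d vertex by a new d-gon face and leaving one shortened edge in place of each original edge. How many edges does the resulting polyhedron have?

18

The base solid has V = 4, E = 6, F = 4.
Truncation replaces each original edge-end by a new vertex, so V′ = 2E = 12.
Each original edge survives, and each old vertex of degree d contributes d new edges; summing degrees gives Σd = 2E, so E′ = E + 2E = 3E = 18.
Each original face survives and each original vertex becomes one new face: F′ = F + V = 8.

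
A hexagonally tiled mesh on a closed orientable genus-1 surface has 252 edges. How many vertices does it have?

χ = 2 − 2·1 = 0, and every face is a hexagon so 6F = 2E.
F = 2E/6 = 84. Then V = 0 + E − F = 0 + 252 − 84 = 168.

168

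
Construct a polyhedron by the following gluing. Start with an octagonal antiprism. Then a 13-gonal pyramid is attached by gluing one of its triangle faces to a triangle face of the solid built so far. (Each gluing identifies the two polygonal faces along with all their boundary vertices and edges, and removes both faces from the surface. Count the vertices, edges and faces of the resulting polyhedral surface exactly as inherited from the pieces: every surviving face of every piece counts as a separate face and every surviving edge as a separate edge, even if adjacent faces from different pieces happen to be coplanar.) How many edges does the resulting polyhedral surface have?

55

An octagonal antiprism: V=16, E=32, F=18.
Attach a 13-gonal pyramid (V=14, E=26, F=14) along a 3-gon: merge 3 vertices and 3 edges, delete both glued faces → V=27, E=55, F=30.
Check: V − E + F = 27 − 55 + 30 = 2.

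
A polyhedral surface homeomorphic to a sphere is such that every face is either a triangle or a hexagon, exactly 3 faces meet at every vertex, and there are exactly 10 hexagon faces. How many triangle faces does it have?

4

Let x be the number of triangles; then F = 10 + x.
Edge–face incidences: 2E = 6·10 + 3·x = 60 + 3x.
Every vertex has degree 3, so 3V = 2E.
Euler: V − E + F = 2 ⇒ (2E)/3 − E + (10 + x) = 2.
Multiply by 6: 2·(2E) − 3·(2E) + 6·(10 + x) = 12, i.e. 60 + 6x − (60 + 3x) = 12.
Collecting terms: 3x = 12, so x = 4.
Then 2E = 60 + 3·4 = 72, so E = 36, V = 2E/3 = 24, F = 10 + 4 = 14.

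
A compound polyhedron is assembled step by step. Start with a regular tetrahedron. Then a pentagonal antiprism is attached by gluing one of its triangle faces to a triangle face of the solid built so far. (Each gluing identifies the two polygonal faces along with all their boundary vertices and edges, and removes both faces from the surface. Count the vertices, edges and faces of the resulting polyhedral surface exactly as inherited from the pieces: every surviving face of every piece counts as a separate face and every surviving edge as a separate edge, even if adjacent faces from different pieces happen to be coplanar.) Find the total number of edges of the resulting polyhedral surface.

A regular tetrahedron: V=4, E=6, F=4.
Attach a pentagonal antiprism (V=10, E=20, F=12) along a 3-gon: merge 3 vertices and 3 edges, delete both glued faces → V=11, E=23, F=14.
Check: V − E + F = 11 − 23 + 14 = 2.

23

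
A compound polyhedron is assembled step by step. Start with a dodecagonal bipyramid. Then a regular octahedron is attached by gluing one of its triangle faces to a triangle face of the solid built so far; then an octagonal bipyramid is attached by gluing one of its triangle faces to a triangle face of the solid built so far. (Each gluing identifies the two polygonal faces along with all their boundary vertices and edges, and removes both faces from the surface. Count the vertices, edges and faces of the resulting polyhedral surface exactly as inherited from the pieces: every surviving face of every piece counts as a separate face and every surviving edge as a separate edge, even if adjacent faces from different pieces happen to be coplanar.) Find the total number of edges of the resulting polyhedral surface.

66

A dodecagonal bipyramid: V=14, E=36, F=24.
Attach a regular octahedron (V=6, E=12, F=8) along a 3-gon: merge 3 vertices and 3 edges, delete both glued faces → V=17, E=45, F=30.
Attach an octagonal bipyramid (V=10, E=24, F=16) along a 3-gon: merge 3 vertices and 3 edges, delete both glued faces → V=24, E=66, F=44.
Check: V − E + F = 24 − 66 + 44 = 2.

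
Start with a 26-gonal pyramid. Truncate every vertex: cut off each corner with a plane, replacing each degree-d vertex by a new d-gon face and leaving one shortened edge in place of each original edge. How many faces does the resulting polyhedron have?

54

The base solid has V = 27, E = 52, F = 27.
Truncation replaces each original edge-end by a new vertex, so V′ = 2E = 104.
Each original edge survives, and each old vertex of degree d contributes d new edges; summing degrees gives Σd = 2E, so E′ = E + 2E = 3E = 156.
Each original face survives and each original vertex becomes one new face: F′ = F + V = 54.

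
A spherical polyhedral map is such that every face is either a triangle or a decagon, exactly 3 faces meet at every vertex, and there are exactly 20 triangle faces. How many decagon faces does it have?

12

Let x be the number of decagons; then F = 20 + x.
Edge–face incidences: 2E = 3·20 + 10·x = 60 + 10x.
Every vertex has degree 3, so 3V = 2E.
Euler: V − E + F = 2 ⇒ (2E)/3 − E + (20 + x) = 2.
Multiply by 6: 2·(2E) − 3·(2E) + 6·(20 + x) = 12, i.e. 120 + 6x − (60 + 10x) = 12.
Collecting terms: −4x + 60 = 12, so −4x = −48, so x = 12.
Then 2E = 60 + 10·12 = 180, so E = 90, V = 2E/3 = 60, F = 20 + 12 = 32.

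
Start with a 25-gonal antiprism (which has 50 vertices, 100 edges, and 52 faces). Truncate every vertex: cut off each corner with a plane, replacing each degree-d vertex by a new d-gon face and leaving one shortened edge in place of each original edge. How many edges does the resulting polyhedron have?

Truncation replaces each original edge-end by a new vertex, so V′ = 2E = 200.
Each original edge survives, and each old vertex of degree d contributes d new edges; summing degrees gives Σd = 2E, so E′ = E + 2E = 3E = 300.
Each original face survives and each original vertex becomes one new face: F′ = F + V = 102.

300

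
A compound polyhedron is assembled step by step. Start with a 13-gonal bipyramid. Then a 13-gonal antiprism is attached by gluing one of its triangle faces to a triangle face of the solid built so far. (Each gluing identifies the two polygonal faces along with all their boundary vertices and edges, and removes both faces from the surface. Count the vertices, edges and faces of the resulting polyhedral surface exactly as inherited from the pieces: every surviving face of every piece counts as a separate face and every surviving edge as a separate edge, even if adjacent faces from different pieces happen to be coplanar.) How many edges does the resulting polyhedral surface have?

A 13-gonal bipyramid: V=15, E=39, F=26.
Attach a 13-gonal antiprism (V=26, E=52, F=28) along a 3-gon: merge 3 vertices and 3 edges, delete both glued faces → V=38, E=88, F=52.
Check: V − E + F = 38 − 88 + 52 = 2.

88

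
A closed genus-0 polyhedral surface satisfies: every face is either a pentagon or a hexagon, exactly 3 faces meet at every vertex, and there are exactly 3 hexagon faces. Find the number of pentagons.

Let x be the number of pentagons; then F = 3 + x.
Edge–face incidences: 2E = 6·3 + 5·x = 18 + 5x.
Every vertex has degree 3, so 3V = 2E.
Euler: V − E + F = 2 ⇒ (2E)/3 − E + (3 + x) = 2.
Multiply by 6: 2·(2E) − 3·(2E) + 6·(3 + x) = 12, i.e. 18 + 6x − (18 + 5x) = 12.
Collecting terms: x = 12.
Then 2E = 18 + 5·12 = 78, so E = 39, V = 2E/3 = 26, F = 3 + 12 = 15.

12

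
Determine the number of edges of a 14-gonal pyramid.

28

A pyramid on an n-gon base has one n-gon and n triangles: V = 14 + 1 = 15, E = 2·14 = 28, F = 14 + 1 = 15.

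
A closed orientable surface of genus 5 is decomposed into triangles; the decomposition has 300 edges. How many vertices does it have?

92

χ = 2 − 2·5 = -8, and every face is a triangle so 3F = 2E.
F = 2E/3 = 200. Then V = -8 + E − F = -8 + 300 − 200 = 92.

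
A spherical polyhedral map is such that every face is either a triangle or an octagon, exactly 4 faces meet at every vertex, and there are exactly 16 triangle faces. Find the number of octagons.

Let x be the number of octagons; then F = 16 + x.
Edge–face incidences: 2E = 3·16 + 8·x = 48 + 8x.
Every vertex has degree 4, so 4V = 2E.
Euler: V − E + F = 2 ⇒ (2E)/4 − E + (16 + x) = 2.
Multiply by 8: 2·(2E) − 4·(2E) + 8·(16 + x) = 16, i.e. 128 + 8x − 2·(48 + 8x) = 16.
Collecting terms: −8x + 32 = 16, so −8x = −16, so x = 2.
Then 2E = 48 + 8·2 = 64, so E = 32, V = 2E/4 = 16, F = 16 + 2 = 18.

2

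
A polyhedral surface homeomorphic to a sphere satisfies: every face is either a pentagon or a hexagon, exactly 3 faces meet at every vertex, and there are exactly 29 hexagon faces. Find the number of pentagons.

Let x be the number of pentagons; then F = 29 + x.
Edge–face incidences: 2E = 6·29 + 5·x = 174 + 5x.
Every vertex has degree 3, so 3V = 2E.
Euler: V − E + F = 2 ⇒ (2E)/3 − E + (29 + x) = 2.
Multiply by 6: 2·(2E) − 3·(2E) + 6·(29 + x) = 12, i.e. 174 + 6x − (174 + 5x) = 12.
Collecting terms: x = 12.
Then 2E = 174 + 5·12 = 234, so E = 117, V = 2E/3 = 78, F = 29 + 12 = 41.

12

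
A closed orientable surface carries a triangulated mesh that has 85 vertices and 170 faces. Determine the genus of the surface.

Every face is a triangle, so 2E = 3·170 = 510, giving E = 255.
χ = V − E + F = 85 − 255 + 170 = 0.
For a closed orientable surface χ = 2 − 2g, so g = (2 − (0))/2 = 1.

1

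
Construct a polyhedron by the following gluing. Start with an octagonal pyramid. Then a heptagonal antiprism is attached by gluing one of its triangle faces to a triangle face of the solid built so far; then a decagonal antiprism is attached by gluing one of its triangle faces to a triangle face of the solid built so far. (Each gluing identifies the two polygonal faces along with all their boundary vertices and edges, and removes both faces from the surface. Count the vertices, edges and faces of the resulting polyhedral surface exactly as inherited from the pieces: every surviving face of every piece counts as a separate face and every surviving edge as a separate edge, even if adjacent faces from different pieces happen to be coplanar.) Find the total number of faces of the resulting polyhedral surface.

43

An octagonal pyramid: V=9, E=16, F=9.
Attach a heptagonal antiprism (V=14, E=28, F=16) along a 3-gon: merge 3 vertices and 3 edges, delete both glued faces → V=20, E=41, F=23.
Attach a decagonal antiprism (V=20, E=40, F=22) along a 3-gon: merge 3 vertices and 3 edges, delete both glued faces → V=37, E=78, F=43.
Check: V − E + F = 37 − 78 + 43 = 2.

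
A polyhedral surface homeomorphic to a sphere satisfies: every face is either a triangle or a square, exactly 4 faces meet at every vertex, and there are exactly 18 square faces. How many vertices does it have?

24

Let x be the number of triangles; then F = 18 + x.
Edge–face incidences: 2E = 4·18 + 3·x = 72 + 3x.
Every vertex has degree 4, so 4V = 2E.
Euler: V − E + F = 2 ⇒ (2E)/4 − E + (18 + x) = 2.
Multiply by 8: 2·(2E) − 4·(2E) + 8·(18 + x) = 16, i.e. 144 + 8x − 2·(72 + 3x) = 16.
Collecting terms: 2x = 16, so x = 8.
Then 2E = 72 + 3·8 = 96, so E = 48, V = 2E/4 = 24, F = 18 + 8 = 26.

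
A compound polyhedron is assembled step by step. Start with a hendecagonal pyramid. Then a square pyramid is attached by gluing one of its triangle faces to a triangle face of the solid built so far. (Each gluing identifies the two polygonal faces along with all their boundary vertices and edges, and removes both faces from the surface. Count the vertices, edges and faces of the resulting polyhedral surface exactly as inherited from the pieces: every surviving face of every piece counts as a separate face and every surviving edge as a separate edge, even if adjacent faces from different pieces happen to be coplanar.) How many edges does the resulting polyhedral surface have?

27

A hendecagonal pyramid: V=12, E=22, F=12.
Attach a square pyramid (V=5, E=8, F=5) along a 3-gon: merge 3 vertices and 3 edges, delete both glued faces → V=14, E=27, F=15.
Check: V − E + F = 14 − 27 + 15 = 2.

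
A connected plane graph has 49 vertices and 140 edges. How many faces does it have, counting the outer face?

93

Euler's formula for a connected plane graph: V − E + F = 2, so F = 2 − 49 + 140 = 93.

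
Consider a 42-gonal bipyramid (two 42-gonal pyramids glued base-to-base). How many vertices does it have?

44

A bipyramid over an n-gon has 2n triangular faces and n + 2 vertices: V = 42 + 2 = 44, E = 3·42 = 126, F = 2·42 = 84.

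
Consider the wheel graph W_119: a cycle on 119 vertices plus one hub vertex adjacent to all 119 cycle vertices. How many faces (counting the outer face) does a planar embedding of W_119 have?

120

W_119 has V = 119 + 1 = 120 vertices and E = 2·119 = 238 edges.
By Euler's formula F = 2 − V + E = 2 − 120 + 238 = 120.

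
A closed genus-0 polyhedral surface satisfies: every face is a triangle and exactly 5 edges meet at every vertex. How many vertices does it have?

Each face has 3 edges and each edge borders two faces, so 2E = 3F.
Each vertex has degree 5, so 5V = 2E and hence V = 3F/5.
Euler: V − E + F = 2 ⇒ (3F/5) − (3F/2) + F = 2.
Multiply by 10: (6 − 15 + 10)F = 20, i.e. 1F = 20.
So F = 20, E = 3·20/2 = 30, V = 3·20/5 = 12.

12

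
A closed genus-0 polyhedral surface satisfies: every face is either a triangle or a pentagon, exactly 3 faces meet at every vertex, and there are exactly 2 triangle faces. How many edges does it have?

18

Let x be the number of pentagons; then F = 2 + x.
Edge–face incidences: 2E = 3·2 + 5·x = 6 + 5x.
Every vertex has degree 3, so 3V = 2E.
Euler: V − E + F = 2 ⇒ (2E)/3 − E + (2 + x) = 2.
Multiply by 6: 2·(2E) − 3·(2E) + 6·(2 + x) = 12, i.e. 12 + 6x − (6 + 5x) = 12.
Collecting terms: x + 6 = 12, so x = 6.
Then 2E = 6 + 5·6 = 36, so E = 18, V = 2E/3 = 12, F = 2 + 6 = 8.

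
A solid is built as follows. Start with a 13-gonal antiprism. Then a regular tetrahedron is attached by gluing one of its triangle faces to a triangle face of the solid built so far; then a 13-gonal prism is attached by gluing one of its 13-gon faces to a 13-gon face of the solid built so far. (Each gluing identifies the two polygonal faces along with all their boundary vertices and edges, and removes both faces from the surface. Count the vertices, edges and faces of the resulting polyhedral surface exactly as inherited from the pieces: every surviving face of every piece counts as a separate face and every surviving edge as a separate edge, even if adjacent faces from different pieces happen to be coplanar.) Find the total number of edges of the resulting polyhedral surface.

A 13-gonal antiprism: V=26, E=52, F=28.
Attach a regular tetrahedron (V=4, E=6, F=4) along a 3-gon: merge 3 vertices and 3 edges, delete both glued faces → V=27, E=55, F=30.
Attach a 13-gonal prism (V=26, E=39, F=15) along a 13-gon: merge 13 vertices and 13 edges, delete both glued faces → V=40, E=81, F=43.
Check: V − E + F = 40 − 81 + 43 = 2.

81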